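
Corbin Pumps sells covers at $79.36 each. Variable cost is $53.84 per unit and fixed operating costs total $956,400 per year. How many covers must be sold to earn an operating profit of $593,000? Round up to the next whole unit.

Unit CM = price − variable cost = $79.36 − $53.84 = $25.52.
Required volume = (fixed costs + target profit) ÷ CM = ($956,400 + $593,000) ÷ $25.52 = 60,713.17, so 60,714 covers.

60,714 covers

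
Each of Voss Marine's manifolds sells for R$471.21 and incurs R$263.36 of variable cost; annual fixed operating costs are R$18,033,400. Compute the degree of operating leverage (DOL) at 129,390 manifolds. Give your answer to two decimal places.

Total contribution margin = 129,390 × R$207.85 = R$26,893,711.50.
Operating income = contribution − fixed costs = R$26,893,711.50 − R$18,033,400 = R$8,860,311.50.
Degree of operating leverage = R$26,893,711.50 / R$8,860,311.50 = 3.0353.

3.04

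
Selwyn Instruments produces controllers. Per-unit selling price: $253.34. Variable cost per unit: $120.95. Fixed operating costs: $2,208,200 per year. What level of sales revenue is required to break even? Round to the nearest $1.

CM per unit = $253.34 − $120.95 = $132.39; CM ratio = $132.39 / $253.34 = 0.5226.
Break-even sales = FC ÷ CM ratio = $2,208,200 × $253.34 / $132.39 = $4,225,586.

$4,225,586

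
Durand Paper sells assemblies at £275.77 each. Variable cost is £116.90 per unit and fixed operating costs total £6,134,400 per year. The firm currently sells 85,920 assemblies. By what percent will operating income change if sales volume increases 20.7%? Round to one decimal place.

+37.6%

Total contribution margin = 85,920 × £158.87 = £13,650,110.40.
EBIT = £13,650,110.40 − £6,134,400 = £7,515,710.40.
DOL = contribution ÷ EBIT = £13,650,110.40 ÷ £7,515,710.40 = 1.8162.
Operating income changes by 1.8162 × +20.7% = +37.6%.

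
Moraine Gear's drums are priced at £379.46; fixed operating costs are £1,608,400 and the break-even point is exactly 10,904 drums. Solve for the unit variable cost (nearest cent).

£231.95

At break-even, FC = Q × (P − VC), so P − VC = £1,608,400 ÷ 10,904 = £147.5055.
Hence VC = price − CM = £379.46 − £147.5055 = £231.95.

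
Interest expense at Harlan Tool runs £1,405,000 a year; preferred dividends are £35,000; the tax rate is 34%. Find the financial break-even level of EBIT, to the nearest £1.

Preferred dividends are paid after tax, so their pre-tax equivalent is £35,000 ÷ (1 − 0.34) = £53,030.30.
Financial break-even EBIT = interest + D_p ÷ (1 − t) = £1,405,000 + £53,030.30 = £1,458,030.30.

£1,458,030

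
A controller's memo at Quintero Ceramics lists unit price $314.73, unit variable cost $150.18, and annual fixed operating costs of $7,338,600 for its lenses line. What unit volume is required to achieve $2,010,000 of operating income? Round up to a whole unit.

56,814 lenses

Contribution margin per unit = $314.73 − $150.18 = $164.55.
Required volume = (fixed costs + target profit) ÷ CM = ($7,338,600 + $2,010,000) ÷ $164.55 = 56,813.13, so 56,814 lenses.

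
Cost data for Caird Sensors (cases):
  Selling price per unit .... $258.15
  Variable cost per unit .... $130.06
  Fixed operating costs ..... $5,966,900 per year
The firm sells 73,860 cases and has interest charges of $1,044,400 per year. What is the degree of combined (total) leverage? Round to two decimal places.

Total contribution margin = 73,860 × $128.09 = $9,460,727.40.
Operating income = contribution − fixed costs = $9,460,727.40 − $5,966,900 = $3,493,827.40. Interest = $1,044,400.00.
DOL = $9,460,727.40 ÷ $3,493,827.40 = 2.7078; DFL = $3,493,827.40 ÷ $2,449,427.40 = 1.4264.
DCL = DOL × DFL = 2.7078 × 1.4264 = 3.8624.

3.86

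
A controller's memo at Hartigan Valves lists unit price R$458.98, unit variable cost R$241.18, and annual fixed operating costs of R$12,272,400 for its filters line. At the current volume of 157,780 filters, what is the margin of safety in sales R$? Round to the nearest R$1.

Unit CM = price − variable cost = R$458.98 − R$241.18 = R$217.80. Break-even units = R$12,272,400 ÷ R$217.80 = 56,347.11; break-even revenue = 56,347.11 × R$458.98 = R$25,862,195.37.
Actual sales revenue = 157,780 × R$458.98 = R$72,417,864.40.
Margin of safety = R$72,417,864.40 − R$25,862,195.37 = R$46,555,669.

R$46,555,669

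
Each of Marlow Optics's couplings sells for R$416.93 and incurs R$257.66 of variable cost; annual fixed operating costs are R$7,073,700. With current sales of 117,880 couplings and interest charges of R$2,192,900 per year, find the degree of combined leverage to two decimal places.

Total contribution margin = 117,880 × R$159.27 = R$18,774,747.60.
EBIT = R$18,774,747.60 − R$7,073,700 = R$11,701,047.60. Interest = R$2,192,900.00, so EBIT − I = R$9,508,147.60.
DCL = contribution ÷ (EBIT − I) = R$18,774,747.60 ÷ R$9,508,147.60 = 1.9746.

1.97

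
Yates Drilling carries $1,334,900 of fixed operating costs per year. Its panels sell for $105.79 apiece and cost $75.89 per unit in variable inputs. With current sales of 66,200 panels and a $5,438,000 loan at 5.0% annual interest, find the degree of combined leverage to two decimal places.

5.31

At 66,200 units, contribution = 66,200 × $29.90 = $1,979,380.00.
EBIT = $1,979,380.00 − $1,334,900 = $644,480.00. Interest = $271,900.00.
DOL = $1,979,380.00 ÷ $644,480.00 = 3.0713; DFL = $644,480.00 ÷ $372,580.00 = 1.7298.
DCL = DOL × DFL = 3.0713 × 1.7298 = 5.3127.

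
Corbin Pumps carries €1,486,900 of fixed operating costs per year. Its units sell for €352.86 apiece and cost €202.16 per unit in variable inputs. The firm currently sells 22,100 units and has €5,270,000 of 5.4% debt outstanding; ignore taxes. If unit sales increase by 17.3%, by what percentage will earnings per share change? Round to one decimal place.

Total contribution margin = 22,100 × €150.70 = €3,330,470.00.
Subtracting fixed costs: EBIT = €3,330,470.00 − €1,486,900 = €1,843,570.00.
After interest of €284,580.00, pre-tax earnings = €1,558,990.00.
Degree of combined leverage = contribution ÷ (EBIT − I) = €3,330,470.00 ÷ €1,558,990.00 = 2.1363.
EPS therefore changes by 2.1363 × (+17.3%) = +37.0%.

+37.0%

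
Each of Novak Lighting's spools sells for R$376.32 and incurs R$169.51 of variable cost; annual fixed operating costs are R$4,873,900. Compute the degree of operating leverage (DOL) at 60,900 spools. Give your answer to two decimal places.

1.63

At 60,900 units, contribution = 60,900 × R$206.81 = R$12,594,729.00.
Operating income = contribution − fixed costs = R$12,594,729.00 − R$4,873,900 = R$7,720,829.00.
So DOL = total CM / EBIT = R$12,594,729.00 / R$7,720,829.00 = 1.6313.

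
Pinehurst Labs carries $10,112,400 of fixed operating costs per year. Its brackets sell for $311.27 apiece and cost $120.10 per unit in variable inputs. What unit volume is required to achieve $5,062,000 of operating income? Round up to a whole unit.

79,377 brackets

Each unit contributes $311.27 − $120.10 = $191.17.
Need Q such that Q × $191.17 − $10,112,400 = $5,062,000, i.e. Q = $15,174,400 / $191.17 = 79,376.47 → 79,377.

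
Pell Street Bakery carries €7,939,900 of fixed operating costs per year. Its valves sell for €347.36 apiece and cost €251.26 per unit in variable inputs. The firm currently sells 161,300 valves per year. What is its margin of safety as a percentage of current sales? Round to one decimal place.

48.8%

Contribution margin per unit = €347.36 − €251.26 = €96.10. Break-even units = €7,939,900 ÷ €96.10 = 82,621.23; break-even revenue = 82,621.23 × €347.36 = €28,699,309.72.
Current sales = 161,300 × €347.36 = €56,029,168.00.
Margin of safety = (€56,029,168.00 − €28,699,309.72) ÷ €56,029,168.00 = 48.8%.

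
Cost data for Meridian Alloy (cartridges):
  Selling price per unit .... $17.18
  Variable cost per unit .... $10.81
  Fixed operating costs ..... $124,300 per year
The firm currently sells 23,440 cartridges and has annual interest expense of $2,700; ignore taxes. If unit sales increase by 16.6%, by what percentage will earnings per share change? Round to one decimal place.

+111.1%

Contribution at this volume is 23,440 × $6.37 = $149,312.80.
Operating income = contribution − fixed costs = $149,312.80 − $124,300 = $25,012.80.
After interest of $2,700.00, pre-tax earnings = $22,312.80.
Degree of combined leverage = contribution ÷ (EBIT − I) = $149,312.80 ÷ $22,312.80 = 6.6918.
%ΔEPS = DCL × %ΔSales = 6.6918 × +16.6% = +111.1%.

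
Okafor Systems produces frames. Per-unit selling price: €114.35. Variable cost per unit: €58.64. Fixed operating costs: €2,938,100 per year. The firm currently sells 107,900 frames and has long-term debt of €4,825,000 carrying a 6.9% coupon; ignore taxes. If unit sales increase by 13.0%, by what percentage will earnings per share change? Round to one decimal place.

Total contribution margin = 107,900 × €55.71 = €6,011,109.00.
EBIT = €6,011,109.00 − €2,938,100 = €3,073,009.00.
After interest of €332,925.00, pre-tax earnings = €2,740,084.00.
Degree of combined leverage = contribution ÷ (EBIT − I) = €6,011,109.00 ÷ €2,740,084.00 = 2.1938.
%ΔEPS = DCL × %ΔSales = 2.1938 × +13.0% = +28.5%.

+28.5%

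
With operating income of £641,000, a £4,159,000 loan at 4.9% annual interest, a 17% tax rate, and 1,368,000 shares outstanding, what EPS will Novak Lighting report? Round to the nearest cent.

Pre-tax income = £641,000 − £203,791.00 = £437,209.00.
Net income = £437,209.00 × (1 − 0.17) = £362,883.47.
Per share: £362,883.47 / 1,368,000 shares = £0.27.

£0.27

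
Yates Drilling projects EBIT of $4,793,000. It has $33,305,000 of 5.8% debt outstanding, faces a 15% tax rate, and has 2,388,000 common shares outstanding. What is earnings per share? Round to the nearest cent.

$1.02

Pre-tax income = $4,793,000 − $1,931,690.00 = $2,861,310.00.
Net income = $2,861,310.00 × (1 − 0.15) = $2,432,113.50.
Per share: $2,432,113.50 / 2,388,000 shares = $1.02.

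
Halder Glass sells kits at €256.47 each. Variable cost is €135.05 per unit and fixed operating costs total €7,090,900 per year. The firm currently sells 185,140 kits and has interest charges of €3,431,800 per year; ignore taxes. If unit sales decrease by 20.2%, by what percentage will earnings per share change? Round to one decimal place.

-38.0%

At 185,140 units, contribution = 185,140 × €121.42 = €22,479,698.80.
EBIT = €22,479,698.80 − €7,090,900 = €15,388,798.80.
After interest of €3,431,800.00, pre-tax earnings = €11,956,998.80.
Degree of combined leverage = contribution ÷ (EBIT − I) = €22,479,698.80 ÷ €11,956,998.80 = 1.8800.
%ΔEPS = DCL × %ΔSales = 1.8800 × -20.2% = -38.0%.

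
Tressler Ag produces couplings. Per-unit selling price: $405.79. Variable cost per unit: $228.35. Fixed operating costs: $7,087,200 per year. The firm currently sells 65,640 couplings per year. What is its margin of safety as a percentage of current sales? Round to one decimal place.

Unit CM = price − variable cost = $405.79 − $228.35 = $177.44. Break-even units = $7,087,200 ÷ $177.44 = 39,941.39; break-even revenue = 39,941.39 × $405.79 = $16,207,816.10.
Actual sales revenue = 65,640 × $405.79 = $26,636,055.60.
Margin of safety = ($26,636,055.60 − $16,207,816.10) ÷ $26,636,055.60 = 39.2%.

39.2%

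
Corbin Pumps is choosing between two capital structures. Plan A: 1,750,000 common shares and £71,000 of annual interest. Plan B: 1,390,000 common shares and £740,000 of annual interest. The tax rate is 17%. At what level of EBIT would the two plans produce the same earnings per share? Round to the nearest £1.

£3,323,083

At indifference, (EBIT − 71,000)(1 − t)/1,750,000 = (EBIT − 740,000)(1 − t)/1,390,000.
The (1 − t) factor cancels: (EBIT − 71,000) × 1,390,000 = (EBIT − 740,000) × 1,750,000.
EBIT × (1,750,000 − 1,390,000) = 740,000 × 1,750,000 − 71,000 × 1,390,000 = 1,196,310,000,000, so EBIT = 1,196,310,000,000 ÷ 360,000 = 3,323,083.33.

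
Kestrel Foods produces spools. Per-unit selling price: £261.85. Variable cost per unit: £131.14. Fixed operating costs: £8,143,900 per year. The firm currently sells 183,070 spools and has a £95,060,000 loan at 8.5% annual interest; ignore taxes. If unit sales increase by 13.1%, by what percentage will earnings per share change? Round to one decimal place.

+40.7%

Total contribution margin = 183,070 × £130.71 = £23,929,079.70.
Operating income = contribution − fixed costs = £23,929,079.70 − £8,143,900 = £15,785,179.70.
After interest of £8,080,100.00, pre-tax earnings = £7,705,079.70.
Degree of combined leverage = contribution ÷ (EBIT − I) = £23,929,079.70 ÷ £7,705,079.70 = 3.1056.
EPS therefore changes by 3.1056 × (+13.1%) = +40.7%.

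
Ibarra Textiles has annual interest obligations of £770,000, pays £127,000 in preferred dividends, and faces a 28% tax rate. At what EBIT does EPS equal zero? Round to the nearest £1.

Grossing the preferred dividend up to pre-tax terms: £127,000 / (1 − 0.28) = £176,388.89.
Financial break-even EBIT = interest + D_p ÷ (1 − t) = £770,000 + £176,388.89 = £946,388.89.

£946,389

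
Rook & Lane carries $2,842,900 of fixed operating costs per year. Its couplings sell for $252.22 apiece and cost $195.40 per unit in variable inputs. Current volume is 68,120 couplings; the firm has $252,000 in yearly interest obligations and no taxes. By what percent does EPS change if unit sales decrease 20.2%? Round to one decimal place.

Contribution at this volume is 68,120 × $56.82 = $3,870,578.40.
Subtracting fixed costs: EBIT = $3,870,578.40 − $2,842,900 = $1,027,678.40.
Interest = $252,000.00, so EBIT − I = $775,678.40.
Degree of combined leverage = contribution ÷ (EBIT − I) = $3,870,578.40 ÷ $775,678.40 = 4.9899.
EPS therefore changes by 4.9899 × (-20.2%) = -100.8%.

-100.8%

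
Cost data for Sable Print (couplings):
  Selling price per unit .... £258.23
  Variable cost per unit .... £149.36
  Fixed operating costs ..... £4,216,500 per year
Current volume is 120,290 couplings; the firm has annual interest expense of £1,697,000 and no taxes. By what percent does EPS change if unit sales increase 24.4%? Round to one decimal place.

+44.5%

At 120,290 units, contribution = 120,290 × £108.87 = £13,095,972.30.
Subtracting fixed costs: EBIT = £13,095,972.30 − £4,216,500 = £8,879,472.30.
Interest = £1,697,000.00, so EBIT − I = £7,182,472.30.
Degree of combined leverage = contribution ÷ (EBIT − I) = £13,095,972.30 ÷ £7,182,472.30 = 1.8233.
EPS therefore changes by 1.8233 × (+24.4%) = +44.5%.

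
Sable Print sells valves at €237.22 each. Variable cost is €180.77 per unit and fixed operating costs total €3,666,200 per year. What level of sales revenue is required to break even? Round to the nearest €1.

€15,406,483

Contribution margin per unit = €237.22 − €180.77 = €56.45, a CM ratio of €56.45 ÷ €237.22 = 0.2380.
Break-even revenue = fixed costs × price ÷ CM = €3,666,200 × €237.22 ÷ €56.45 = €15,406,483.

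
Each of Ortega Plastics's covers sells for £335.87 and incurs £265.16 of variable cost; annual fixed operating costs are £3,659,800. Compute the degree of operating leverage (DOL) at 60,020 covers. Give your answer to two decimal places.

7.26

Contribution at this volume is 60,020 × £70.71 = £4,244,014.20.
Operating income = contribution − fixed costs = £4,244,014.20 − £3,659,800 = £584,214.20.
So DOL = total CM / EBIT = £4,244,014.20 / £584,214.20 = 7.2645.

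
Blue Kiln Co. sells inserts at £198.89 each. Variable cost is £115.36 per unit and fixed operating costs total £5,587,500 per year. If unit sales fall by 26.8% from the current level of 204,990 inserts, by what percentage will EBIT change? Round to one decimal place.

At 204,990 units, contribution = 204,990 × £83.53 = £17,122,814.70.
Subtracting fixed costs: EBIT = £17,122,814.70 − £5,587,500 = £11,535,314.70.
Degree of operating leverage = £17,122,814.70 / £11,535,314.70 = 1.4844.
So EBIT moves 1.4844 × (-26.8%) = -39.8%.

-39.8%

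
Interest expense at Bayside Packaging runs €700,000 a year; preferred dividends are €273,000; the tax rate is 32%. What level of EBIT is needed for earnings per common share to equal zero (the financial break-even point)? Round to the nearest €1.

Grossing the preferred dividend up to pre-tax terms: €273,000 / (1 − 0.32) = €401,470.59.
Financial break-even EBIT = interest + D_p ÷ (1 − t) = €700,000 + €401,470.59 = €1,101,470.59.

€1,101,471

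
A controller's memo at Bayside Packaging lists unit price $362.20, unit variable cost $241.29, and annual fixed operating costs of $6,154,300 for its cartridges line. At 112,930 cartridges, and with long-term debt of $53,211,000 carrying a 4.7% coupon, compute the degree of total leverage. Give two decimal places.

2.73

Total contribution margin = 112,930 × $120.91 = $13,654,366.30.
Subtracting fixed costs: EBIT = $13,654,366.30 − $6,154,300 = $7,500,066.30. Interest = $2,500,917.00.
DOL = $13,654,366.30 ÷ $7,500,066.30 = 1.8206; DFL = $7,500,066.30 ÷ $4,999,149.30 = 1.5003.
Combined leverage = 1.8206 × 1.5003 = 2.7314.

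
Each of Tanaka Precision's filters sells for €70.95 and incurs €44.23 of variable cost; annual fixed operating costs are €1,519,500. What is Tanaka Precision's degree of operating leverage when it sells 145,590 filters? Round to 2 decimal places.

1.64

Contribution at this volume is 145,590 × €26.72 = €3,890,164.80.
Operating income = contribution − fixed costs = €3,890,164.80 − €1,519,500 = €2,370,664.80.
Degree of operating leverage = €3,890,164.80 / €2,370,664.80 = 1.6410.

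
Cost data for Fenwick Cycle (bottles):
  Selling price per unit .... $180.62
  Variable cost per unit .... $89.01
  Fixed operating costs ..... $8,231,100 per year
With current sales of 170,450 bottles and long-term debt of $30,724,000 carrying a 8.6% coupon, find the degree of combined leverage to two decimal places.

3.29

At 170,450 units, contribution = 170,450 × $91.61 = $15,614,924.50.
EBIT = $15,614,924.50 − $8,231,100 = $7,383,824.50. Interest = $2,642,264.00.
DOL = $15,614,924.50 ÷ $7,383,824.50 = 2.1147; DFL = $7,383,824.50 ÷ $4,741,560.50 = 1.5573.
Combined leverage = 2.1147 × 1.5573 = 3.2932.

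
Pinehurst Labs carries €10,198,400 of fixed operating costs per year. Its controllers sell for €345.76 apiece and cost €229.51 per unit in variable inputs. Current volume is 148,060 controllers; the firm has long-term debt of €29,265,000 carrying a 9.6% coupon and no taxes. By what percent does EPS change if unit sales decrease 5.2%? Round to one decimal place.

Total contribution margin = 148,060 × €116.25 = €17,211,975.00.
Subtracting fixed costs: EBIT = €17,211,975.00 − €10,198,400 = €7,013,575.00.
After interest of €2,809,440.00, pre-tax earnings = €4,204,135.00.
Degree of combined leverage = contribution ÷ (EBIT − I) = €17,211,975.00 ÷ €4,204,135.00 = 4.0941.
%ΔEPS = DCL × %ΔSales = 4.0941 × -5.2% = -21.3%.

-21.3%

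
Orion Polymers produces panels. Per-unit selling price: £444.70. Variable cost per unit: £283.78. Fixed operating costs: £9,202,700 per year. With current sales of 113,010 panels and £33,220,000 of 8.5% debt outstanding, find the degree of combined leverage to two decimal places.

At 113,010 units, contribution = 113,010 × £160.92 = £18,185,569.20.
Operating income = contribution − fixed costs = £18,185,569.20 − £9,202,700 = £8,982,869.20. Interest = £2,823,700.00.
DOL = £18,185,569.20 ÷ £8,982,869.20 = 2.0245; DFL = £8,982,869.20 ÷ £6,159,169.20 = 1.4585.
Combined leverage = 2.0245 × 1.4585 = 2.9527.

2.95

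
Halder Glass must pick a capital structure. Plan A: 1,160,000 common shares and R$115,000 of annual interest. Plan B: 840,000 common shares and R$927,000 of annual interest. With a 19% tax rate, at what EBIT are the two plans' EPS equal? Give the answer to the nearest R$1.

Set EPS_A = EPS_B: (EBIT − R$115,000)(1 − 0.19) ÷ 1,160,000 = (EBIT − R$927,000)(1 − 0.19) ÷ 840,000.
Cancelling (1 − t) and cross-multiplying: 840,000·(EBIT − 115,000) = 1,160,000·(EBIT − 927,000).
Solving, EBIT = (927,000·1,160,000 − 115,000·840,000) / (1,160,000 − 840,000) = 978,720,000,000 / 320,000 = 3,058,500.00.

R$3,058,500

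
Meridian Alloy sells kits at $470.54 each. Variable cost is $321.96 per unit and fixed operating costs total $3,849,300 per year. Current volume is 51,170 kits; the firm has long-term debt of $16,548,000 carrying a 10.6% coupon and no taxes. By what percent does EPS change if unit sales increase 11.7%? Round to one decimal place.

+44.5%

Total contribution margin = 51,170 × $148.58 = $7,602,838.60.
Operating income = contribution − fixed costs = $7,602,838.60 − $3,849,300 = $3,753,538.60.
Interest = $1,754,088.00, so EBIT − I = $1,999,450.60.
DCL = total CM / (EBIT − I) = $7,602,838.60 / $1,999,450.60 = 3.8025.
EPS therefore changes by 3.8025 × (+11.7%) = +44.5%.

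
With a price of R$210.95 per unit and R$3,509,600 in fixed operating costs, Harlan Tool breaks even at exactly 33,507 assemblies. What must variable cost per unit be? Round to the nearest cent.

R$106.21

At break-even, FC = Q × (P − VC), so P − VC = R$3,509,600 ÷ 33,507 = R$104.7423.
Variable cost per unit = R$210.95 − R$104.7423 = R$106.21.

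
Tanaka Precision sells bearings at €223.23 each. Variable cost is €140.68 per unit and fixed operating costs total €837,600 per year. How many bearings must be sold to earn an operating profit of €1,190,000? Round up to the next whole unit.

Each unit contributes €223.23 − €140.68 = €82.55.
Units = (FC + target) / CM = (€837,600 + €1,190,000) / €82.55 = 24,562.08, so 24,563 bearings.

24,563 bearings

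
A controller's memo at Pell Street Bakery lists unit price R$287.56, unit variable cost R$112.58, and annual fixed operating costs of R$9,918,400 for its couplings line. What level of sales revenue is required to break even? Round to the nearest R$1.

Contribution margin per unit = R$287.56 − R$112.58 = R$174.98, a CM ratio of R$174.98 ÷ R$287.56 = 0.6085.
Break-even revenue = fixed costs × price ÷ CM = R$9,918,400 × R$287.56 ÷ R$174.98 = R$16,299,778.

R$16,299,778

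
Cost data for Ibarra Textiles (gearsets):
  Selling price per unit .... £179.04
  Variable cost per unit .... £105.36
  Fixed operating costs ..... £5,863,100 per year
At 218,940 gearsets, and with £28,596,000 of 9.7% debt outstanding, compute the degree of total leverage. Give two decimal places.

2.15

Contribution at this volume is 218,940 × £73.68 = £16,131,499.20.
Subtracting fixed costs: EBIT = £16,131,499.20 − £5,863,100 = £10,268,399.20. Interest = £2,773,812.00, so EBIT − I = £7,494,587.20.
Degree of total leverage = total CM / (EBIT − interest) = £16,131,499.20 / £7,494,587.20 = 2.1524.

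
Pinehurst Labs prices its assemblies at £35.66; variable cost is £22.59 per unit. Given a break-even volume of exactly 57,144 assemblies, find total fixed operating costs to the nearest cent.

£746,872.08

Contribution margin per unit = £35.66 − £22.59 = £13.07.
Since BE = FC / CM, FC = 57,144 × £13.07 = £746,872.08.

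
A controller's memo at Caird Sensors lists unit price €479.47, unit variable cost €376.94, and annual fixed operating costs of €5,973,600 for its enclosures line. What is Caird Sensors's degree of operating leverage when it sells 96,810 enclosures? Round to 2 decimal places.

2.51

Total contribution margin = 96,810 × €102.53 = €9,925,929.30.
EBIT = €9,925,929.30 − €5,973,600 = €3,952,329.30.
So DOL = total CM / EBIT = €9,925,929.30 / €3,952,329.30 = 2.5114.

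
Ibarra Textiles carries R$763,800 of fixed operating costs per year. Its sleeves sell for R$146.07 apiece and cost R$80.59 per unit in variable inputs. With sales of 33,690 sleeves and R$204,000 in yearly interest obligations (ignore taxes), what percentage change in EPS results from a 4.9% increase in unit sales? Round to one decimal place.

Contribution at this volume is 33,690 × R$65.48 = R$2,206,021.20.
Operating income = contribution − fixed costs = R$2,206,021.20 − R$763,800 = R$1,442,221.20.
After interest of R$204,000.00, pre-tax earnings = R$1,238,221.20.
DCL = total CM / (EBIT − I) = R$2,206,021.20 / R$1,238,221.20 = 1.7816.
EPS therefore changes by 1.7816 × (+4.9%) = +8.7%.

+8.7%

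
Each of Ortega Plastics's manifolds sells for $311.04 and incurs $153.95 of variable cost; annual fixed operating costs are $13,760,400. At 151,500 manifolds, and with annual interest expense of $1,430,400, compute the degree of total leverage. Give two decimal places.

Total contribution margin = 151,500 × $157.09 = $23,799,135.00.
EBIT = $23,799,135.00 − $13,760,400 = $10,038,735.00. Interest = $1,430,400.00, so EBIT − I = $8,608,335.00.
DCL = contribution ÷ (EBIT − I) = $23,799,135.00 ÷ $8,608,335.00 = 2.7647.

2.76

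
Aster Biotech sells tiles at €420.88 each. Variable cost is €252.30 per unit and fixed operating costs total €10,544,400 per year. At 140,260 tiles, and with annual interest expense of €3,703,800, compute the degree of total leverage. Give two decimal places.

2.52

Contribution at this volume is 140,260 × €168.58 = €23,645,030.80.
Operating income = contribution − fixed costs = €23,645,030.80 − €10,544,400 = €13,100,630.80. Interest = €3,703,800.00, so EBIT − I = €9,396,830.80.
DCL = contribution ÷ (EBIT − I) = €23,645,030.80 ÷ €9,396,830.80 = 2.5163.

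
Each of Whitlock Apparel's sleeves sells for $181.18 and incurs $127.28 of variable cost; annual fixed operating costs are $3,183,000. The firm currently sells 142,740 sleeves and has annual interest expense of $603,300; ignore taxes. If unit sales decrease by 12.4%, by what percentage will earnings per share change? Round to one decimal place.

At 142,740 units, contribution = 142,740 × $53.90 = $7,693,686.00.
Subtracting fixed costs: EBIT = $7,693,686.00 − $3,183,000 = $4,510,686.00.
After interest of $603,300.00, pre-tax earnings = $3,907,386.00.
Degree of combined leverage = contribution ÷ (EBIT − I) = $7,693,686.00 ÷ $3,907,386.00 = 1.9690.
%ΔEPS = DCL × %ΔSales = 1.9690 × -12.4% = -24.4%.

-24.4%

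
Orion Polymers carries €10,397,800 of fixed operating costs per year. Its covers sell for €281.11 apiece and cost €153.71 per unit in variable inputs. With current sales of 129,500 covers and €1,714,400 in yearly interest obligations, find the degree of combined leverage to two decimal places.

Total contribution margin = 129,500 × €127.40 = €16,498,300.00.
EBIT = €16,498,300.00 − €10,397,800 = €6,100,500.00. Interest = €1,714,400.00.
DOL = €16,498,300.00 ÷ €6,100,500.00 = 2.7044; DFL = €6,100,500.00 ÷ €4,386,100.00 = 1.3909.
Combined leverage = 2.7044 × 1.3909 = 3.7615.

3.76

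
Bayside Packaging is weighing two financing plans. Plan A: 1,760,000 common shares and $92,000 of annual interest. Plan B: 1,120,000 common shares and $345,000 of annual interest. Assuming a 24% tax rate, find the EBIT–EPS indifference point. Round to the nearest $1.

$787,750

At indifference, (EBIT − 92,000)(1 − t)/1,760,000 = (EBIT − 345,000)(1 − t)/1,120,000.
The (1 − t) factor cancels: (EBIT − 92,000) × 1,120,000 = (EBIT − 345,000) × 1,760,000.
EBIT × (1,760,000 − 1,120,000) = 345,000 × 1,760,000 − 92,000 × 1,120,000 = 504,160,000,000, so EBIT = 504,160,000,000 ÷ 640,000 = 787,750.00.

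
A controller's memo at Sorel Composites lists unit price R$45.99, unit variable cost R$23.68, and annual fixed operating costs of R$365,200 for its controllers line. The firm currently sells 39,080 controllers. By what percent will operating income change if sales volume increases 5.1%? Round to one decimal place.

+8.8%

At 39,080 units, contribution = 39,080 × R$22.31 = R$871,874.80.
Operating income = contribution − fixed costs = R$871,874.80 − R$365,200 = R$506,674.80.
DOL = contribution ÷ EBIT = R$871,874.80 ÷ R$506,674.80 = 1.7208.
%ΔEBIT = DOL × %ΔSales = 1.7208 × +5.1% = +8.8%.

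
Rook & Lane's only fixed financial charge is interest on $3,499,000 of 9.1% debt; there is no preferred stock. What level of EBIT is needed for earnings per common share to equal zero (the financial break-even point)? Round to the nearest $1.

$318,409

Annual interest = 9.1% × $3,499,000 = $318,409.00.
With no preferred dividends, EPS = 0 when EBIT exactly covers interest, so the financial break-even EBIT is $318,409.00.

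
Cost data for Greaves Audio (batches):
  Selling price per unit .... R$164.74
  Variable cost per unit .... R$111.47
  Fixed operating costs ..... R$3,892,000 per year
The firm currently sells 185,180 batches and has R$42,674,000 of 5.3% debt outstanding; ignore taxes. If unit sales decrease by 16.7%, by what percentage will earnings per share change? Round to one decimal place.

Total contribution margin = 185,180 × R$53.27 = R$9,864,538.60.
Subtracting fixed costs: EBIT = R$9,864,538.60 − R$3,892,000 = R$5,972,538.60.
Interest = R$2,261,722.00, so EBIT − I = R$3,710,816.60.
Degree of combined leverage = contribution ÷ (EBIT − I) = R$9,864,538.60 ÷ R$3,710,816.60 = 2.6583.
%ΔEPS = DCL × %ΔSales = 2.6583 × -16.7% = -44.4%.

-44.4%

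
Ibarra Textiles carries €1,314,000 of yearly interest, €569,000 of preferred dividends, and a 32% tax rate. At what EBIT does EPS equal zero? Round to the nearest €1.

€2,150,765

Preferred dividends are paid after tax, so their pre-tax equivalent is €569,000 ÷ (1 − 0.32) = €836,764.71.
EPS = 0 when EBIT covers interest plus the pre-tax preferred burden: €1,314,000 + €836,764.71 = €2,150,764.71.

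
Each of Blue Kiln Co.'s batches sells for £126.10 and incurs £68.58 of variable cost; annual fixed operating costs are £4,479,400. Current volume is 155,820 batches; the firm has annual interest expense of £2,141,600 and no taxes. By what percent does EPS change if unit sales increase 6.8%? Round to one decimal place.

At 155,820 units, contribution = 155,820 × £57.52 = £8,962,766.40.
Operating income = contribution − fixed costs = £8,962,766.40 − £4,479,400 = £4,483,366.40.
Interest = £2,141,600.00, so EBIT − I = £2,341,766.40.
DCL = total CM / (EBIT − I) = £8,962,766.40 / £2,341,766.40 = 3.8274.
%ΔEPS = DCL × %ΔSales = 3.8274 × +6.8% = +26.0%.

+26.0%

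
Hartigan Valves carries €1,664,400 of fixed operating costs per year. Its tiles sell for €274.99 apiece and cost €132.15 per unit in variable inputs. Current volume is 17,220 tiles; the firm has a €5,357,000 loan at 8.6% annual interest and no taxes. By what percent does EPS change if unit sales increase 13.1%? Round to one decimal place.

Total contribution margin = 17,220 × €142.84 = €2,459,704.80.
EBIT = €2,459,704.80 − €1,664,400 = €795,304.80.
Interest = €460,702.00, so EBIT − I = €334,602.80.
DCL = total CM / (EBIT − I) = €2,459,704.80 / €334,602.80 = 7.3511.
%ΔEPS = DCL × %ΔSales = 7.3511 × +13.1% = +96.3%.

+96.3%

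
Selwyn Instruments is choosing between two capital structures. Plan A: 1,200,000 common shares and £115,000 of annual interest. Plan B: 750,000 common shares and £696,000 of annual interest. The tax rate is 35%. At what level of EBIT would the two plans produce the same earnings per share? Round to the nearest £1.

£1,664,333

At indifference, (EBIT − 115,000)(1 − t)/1,200,000 = (EBIT − 696,000)(1 − t)/750,000.
The (1 − t) factor cancels: (EBIT − 115,000) × 750,000 = (EBIT − 696,000) × 1,200,000.
EBIT × (1,200,000 − 750,000) = 696,000 × 1,200,000 − 115,000 × 750,000 = 748,950,000,000, so EBIT = 748,950,000,000 ÷ 450,000 = 1,664,333.33.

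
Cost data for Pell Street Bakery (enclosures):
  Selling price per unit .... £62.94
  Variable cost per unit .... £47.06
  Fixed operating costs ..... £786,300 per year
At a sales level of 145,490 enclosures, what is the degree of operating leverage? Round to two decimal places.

1.52

Contribution at this volume is 145,490 × £15.88 = £2,310,381.20.
EBIT = £2,310,381.20 − £786,300 = £1,524,081.20.
So DOL = total CM / EBIT = £2,310,381.20 / £1,524,081.20 = 1.5159.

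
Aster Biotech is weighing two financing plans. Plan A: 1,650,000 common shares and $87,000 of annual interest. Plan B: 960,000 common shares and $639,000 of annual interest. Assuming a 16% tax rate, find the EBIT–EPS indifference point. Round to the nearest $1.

At indifference, (EBIT − 87,000)(1 − t)/1,650,000 = (EBIT − 639,000)(1 − t)/960,000.
The (1 − t) factor cancels: (EBIT − 87,000) × 960,000 = (EBIT − 639,000) × 1,650,000.
Solving, EBIT = (639,000·1,650,000 − 87,000·960,000) / (1,650,000 − 960,000) = 970,830,000,000 / 690,000 = 1,407,000.00.

$1,407,000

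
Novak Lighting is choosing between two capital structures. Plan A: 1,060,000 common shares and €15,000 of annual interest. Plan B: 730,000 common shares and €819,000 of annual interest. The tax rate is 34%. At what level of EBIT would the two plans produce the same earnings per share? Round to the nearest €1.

Set EPS_A = EPS_B: (EBIT − €15,000)(1 − 0.34) ÷ 1,060,000 = (EBIT − €819,000)(1 − 0.34) ÷ 730,000.
Cancelling (1 − t) and cross-multiplying: 730,000·(EBIT − 15,000) = 1,060,000·(EBIT − 819,000).
Solving, EBIT = (819,000·1,060,000 − 15,000·730,000) / (1,060,000 − 730,000) = 857,190,000,000 / 330,000 = 2,597,545.45.

€2,597,545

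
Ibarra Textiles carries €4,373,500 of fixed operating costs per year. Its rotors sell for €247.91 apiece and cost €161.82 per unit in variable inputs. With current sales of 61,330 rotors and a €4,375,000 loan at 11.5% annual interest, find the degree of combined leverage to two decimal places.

13.09

Contribution at this volume is 61,330 × €86.09 = €5,279,899.70.
Operating income = contribution − fixed costs = €5,279,899.70 − €4,373,500 = €906,399.70. Interest = €503,125.00.
DOL = €5,279,899.70 ÷ €906,399.70 = 5.8251; DFL = €906,399.70 ÷ €403,274.70 = 2.2476.
Combined leverage = 5.8251 × 2.2476 = 13.0925.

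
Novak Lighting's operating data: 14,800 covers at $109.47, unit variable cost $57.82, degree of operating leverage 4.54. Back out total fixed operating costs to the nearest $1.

At 14,800 units, contribution = 14,800 × $51.65 = $764,420.00.
Since DOL = CM ÷ EBIT, EBIT = $764,420.00 ÷ 4.54 = $168,374.45.
Fixed costs = CM − EBIT = $764,420.00 − $168,374.45 = $596,046.

$596,046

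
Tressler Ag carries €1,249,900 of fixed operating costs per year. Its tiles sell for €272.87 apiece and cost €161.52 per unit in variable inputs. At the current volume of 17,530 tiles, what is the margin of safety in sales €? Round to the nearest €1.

Contribution margin per unit = €272.87 − €161.52 = €111.35. Break-even units = €1,249,900 ÷ €111.35 = 11,224.97; break-even revenue = 11,224.97 × €272.87 = €3,062,956.56.
Current sales = 17,530 × €272.87 = €4,783,411.10.
Margin of safety = €4,783,411.10 − €3,062,956.56 = €1,720,455.

€1,720,455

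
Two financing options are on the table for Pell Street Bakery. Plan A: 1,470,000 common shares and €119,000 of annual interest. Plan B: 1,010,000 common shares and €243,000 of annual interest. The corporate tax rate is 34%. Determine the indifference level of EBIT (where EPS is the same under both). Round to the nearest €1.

€515,261

At indifference, (EBIT − 119,000)(1 − t)/1,470,000 = (EBIT − 243,000)(1 − t)/1,010,000.
Cancelling (1 − t) and cross-multiplying: 1,010,000·(EBIT − 119,000) = 1,470,000·(EBIT − 243,000).
Solving, EBIT = (243,000·1,470,000 − 119,000·1,010,000) / (1,470,000 − 1,010,000) = 237,020,000,000 / 460,000 = 515,260.87.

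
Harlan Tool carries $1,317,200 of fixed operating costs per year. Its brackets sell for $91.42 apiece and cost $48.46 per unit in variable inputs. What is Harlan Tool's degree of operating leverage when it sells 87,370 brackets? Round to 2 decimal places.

Contribution at this volume is 87,370 × $42.96 = $3,753,415.20.
Subtracting fixed costs: EBIT = $3,753,415.20 − $1,317,200 = $2,436,215.20.
Degree of operating leverage = $3,753,415.20 / $2,436,215.20 = 1.5407.

1.54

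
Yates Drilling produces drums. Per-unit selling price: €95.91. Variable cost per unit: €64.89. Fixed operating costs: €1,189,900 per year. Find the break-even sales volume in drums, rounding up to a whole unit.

Unit CM = price − variable cost = €95.91 − €64.89 = €31.02.
Break-even volume = fixed costs ÷ CM per unit = €1,189,900 ÷ €31.02 = 38,359.12, so 38,360 drums.

38,360 drums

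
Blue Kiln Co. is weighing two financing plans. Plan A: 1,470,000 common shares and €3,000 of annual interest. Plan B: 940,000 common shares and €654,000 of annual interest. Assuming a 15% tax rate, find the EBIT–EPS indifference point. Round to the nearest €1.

At indifference, (EBIT − 3,000)(1 − t)/1,470,000 = (EBIT − 654,000)(1 − t)/940,000.
Cancelling (1 − t) and cross-multiplying: 940,000·(EBIT − 3,000) = 1,470,000·(EBIT − 654,000).
Solving, EBIT = (654,000·1,470,000 − 3,000·940,000) / (1,470,000 − 940,000) = 958,560,000,000 / 530,000 = 1,808,603.77.

€1,808,604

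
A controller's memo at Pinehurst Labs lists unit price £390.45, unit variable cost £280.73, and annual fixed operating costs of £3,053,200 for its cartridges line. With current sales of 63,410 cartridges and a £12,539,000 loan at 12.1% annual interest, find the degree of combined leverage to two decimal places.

Total contribution margin = 63,410 × £109.72 = £6,957,345.20.
EBIT = £6,957,345.20 − £3,053,200 = £3,904,145.20. Interest = £1,517,219.00.
DOL = £6,957,345.20 ÷ £3,904,145.20 = 1.7820; DFL = £3,904,145.20 ÷ £2,386,926.20 = 1.6356.
Combined leverage = 1.7820 × 1.6356 = 2.9146.

2.91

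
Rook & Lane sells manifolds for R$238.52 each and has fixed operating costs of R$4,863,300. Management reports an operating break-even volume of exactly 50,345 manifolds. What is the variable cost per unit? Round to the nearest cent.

R$141.92

At break-even, FC = Q × (P − VC), so P − VC = R$4,863,300 ÷ 50,345 = R$96.5995.
Variable cost per unit = R$238.52 − R$96.5995 = R$141.92.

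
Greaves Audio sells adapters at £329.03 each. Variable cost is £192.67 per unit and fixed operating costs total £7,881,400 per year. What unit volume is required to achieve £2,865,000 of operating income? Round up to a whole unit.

78,810 adapters

Each unit contributes £329.03 − £192.67 = £136.36.
Required volume = (fixed costs + target profit) ÷ CM = (£7,881,400 + £2,865,000) ÷ £136.36 = 78,809.03, so 78,810 adapters.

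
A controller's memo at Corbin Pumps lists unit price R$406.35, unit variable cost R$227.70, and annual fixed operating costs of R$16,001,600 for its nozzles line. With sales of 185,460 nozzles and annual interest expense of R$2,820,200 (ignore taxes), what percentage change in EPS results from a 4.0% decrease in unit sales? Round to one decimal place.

-9.3%

At 185,460 units, contribution = 185,460 × R$178.65 = R$33,132,429.00.
Operating income = contribution − fixed costs = R$33,132,429.00 − R$16,001,600 = R$17,130,829.00.
After interest of R$2,820,200.00, pre-tax earnings = R$14,310,629.00.
DCL = total CM / (EBIT − I) = R$33,132,429.00 / R$14,310,629.00 = 2.3152.
%ΔEPS = DCL × %ΔSales = 2.3152 × -4.0% = -9.3%.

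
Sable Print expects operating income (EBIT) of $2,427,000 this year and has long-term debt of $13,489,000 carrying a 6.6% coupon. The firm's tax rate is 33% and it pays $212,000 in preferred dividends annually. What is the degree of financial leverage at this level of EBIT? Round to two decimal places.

1.99

Annual interest charges come to $890,274.00.
Preferred dividends grossed up pre-tax: $212,000 / (1 − 0.33) = $316,417.91.
DFL = EBIT ÷ [EBIT − I − D_p/(1−t)] = $2,427,000 ÷ [$2,427,000 − $890,274.00 − $316,417.91] = $2,427,000 ÷ $1,220,308.09 = 1.9888.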